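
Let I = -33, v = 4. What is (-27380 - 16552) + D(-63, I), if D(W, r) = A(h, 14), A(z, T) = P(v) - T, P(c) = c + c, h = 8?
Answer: -43938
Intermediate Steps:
P(c) = 2*c
A(z, T) = 8 - T (A(z, T) = 2*4 - T = 8 - T)
D(W, r) = -6 (D(W, r) = 8 - 1*14 = 8 - 14 = -6)
(-27380 - 16552) + D(-63, I) = (-27380 - 16552) - 6 = -43932 - 6 = -43938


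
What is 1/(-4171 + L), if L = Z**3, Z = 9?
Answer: -1/3442 ≈ -0.00029053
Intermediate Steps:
L = 729 (L = 9**3 = 729)
1/(-4171 + L) = 1/(-4171 + 729) = 1/(-3442) = -1/3442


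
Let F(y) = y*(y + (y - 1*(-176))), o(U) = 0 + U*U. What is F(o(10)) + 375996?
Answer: 413596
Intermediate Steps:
o(U) = U² (o(U) = 0 + U² = U²)
F(y) = y*(176 + 2*y) (F(y) = y*(y + (y + 176)) = y*(y + (176 + y)) = y*(176 + 2*y))
F(o(10)) + 375996 = 2*10²*(88 + 10²) + 375996 = 2*100*(88 + 100) + 375996 = 2*100*188 + 375996 = 37600 + 375996 = 413596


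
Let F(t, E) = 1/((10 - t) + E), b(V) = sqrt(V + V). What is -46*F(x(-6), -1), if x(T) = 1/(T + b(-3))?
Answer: -17664/3511 + 46*I*sqrt(6)/3511 ≈ -5.031 + 0.032092*I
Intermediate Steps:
b(V) = sqrt(2)*sqrt(V) (b(V) = sqrt(2*V) = sqrt(2)*sqrt(V))
x(T) = 1/(T + I*sqrt(6)) (x(T) = 1/(T + sqrt(2)*sqrt(-3)) = 1/(T + sqrt(2)*(I*sqrt(3))) = 1/(T + I*sqrt(6)))
F(t, E) = 1/(10 + E - t)
-46*F(x(-6), -1) = -46/(10 - 1 - 1/(-6 + I*sqrt(6))) = -46/(9 - 1/(-6 + I*sqrt(6)))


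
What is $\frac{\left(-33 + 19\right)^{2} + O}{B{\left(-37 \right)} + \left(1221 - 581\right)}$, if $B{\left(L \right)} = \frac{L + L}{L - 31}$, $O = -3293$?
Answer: $- \frac{105298}{21797} \approx -4.8308$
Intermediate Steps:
$B{\left(L \right)} = \frac{2 L}{-31 + L}$
$\frac{\left(-33 + 19\right)^{2} + O}{B{\left(-37 \right)} + \left(1221 - 581\right)} = \frac{\left(-33 + 19\right)^{2} - 3293}{2 \left(-37\right) \frac{1}{-31 - 37} + \left(1221 - 581\right)} = \frac{\left(-14\right)^{2} - 3293}{2 \left(-37\right) \frac{1}{-68} + \left(1221 + \left(-948 + 367\right)\right)} = \frac{196 - 3293}{2 \left(-37\right) \left(- \frac{1}{68}\right) + \left(1221 - 581\right)} = - \frac{3097}{\frac{37}{34} + 640} = - \frac{3097}{\frac{21797}{34}} = \left(-3097\right) \frac{34}{21797} = - \frac{105298}{21797}$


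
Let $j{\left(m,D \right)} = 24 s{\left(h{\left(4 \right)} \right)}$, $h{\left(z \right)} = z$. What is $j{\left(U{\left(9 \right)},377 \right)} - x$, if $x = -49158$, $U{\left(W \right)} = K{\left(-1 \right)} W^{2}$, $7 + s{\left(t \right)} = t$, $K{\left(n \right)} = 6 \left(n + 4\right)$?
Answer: $49086$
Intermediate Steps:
$K{\left(n \right)} = 24 + 6 n$ ($K{\left(n \right)} = 6 \left(4 + n\right) = 24 + 6 n$)
$s{\left(t \right)} = -7 + t$
$U{\left(W \right)} = 18 W^{2}$ ($U{\left(W \right)} = \left(24 + 6 \left(-1\right)\right) W^{2} = \left(24 - 6\right) W^{2} = 18 W^{2}$)
$j{\left(m,D \right)} = -72$ ($j{\left(m,D \right)} = 24 \left(-7 + 4\right) = 24 \left(-3\right) = -72$)
$j{\left(U{\left(9 \right)},377 \right)} - x = -72 - -49158 = -72 + 49158 = 49086$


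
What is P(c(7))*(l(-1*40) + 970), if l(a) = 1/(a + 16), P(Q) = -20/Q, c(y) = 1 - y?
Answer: 116395/36 ≈ 3233.2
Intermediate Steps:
l(a) = 1/(16 + a)
P(c(7))*(l(-1*40) + 970) = (-20/(1 - 1*7))*(1/(16 - 1*40) + 970) = (-20/(1 - 7))*(1/(16 - 40) + 970) = (-20/(-6))*(1/(-24) + 970) = (-20*(-⅙))*(-1/24 + 970) = (10/3)*(23279/24) = 116395/36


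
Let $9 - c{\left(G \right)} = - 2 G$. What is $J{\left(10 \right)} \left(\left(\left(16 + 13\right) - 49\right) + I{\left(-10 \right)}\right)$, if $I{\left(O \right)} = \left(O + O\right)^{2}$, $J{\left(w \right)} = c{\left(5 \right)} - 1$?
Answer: $6840$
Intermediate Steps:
$c{\left(G \right)} = 9 + 2 G$ ($c{\left(G \right)} = 9 - - 2 G = 9 + 2 G$)
$J{\left(w \right)} = 18$ ($J{\left(w \right)} = \left(9 + 2 \cdot 5\right) - 1 = \left(9 + 10\right) - 1 = 19 - 1 = 18$)
$I{\left(O \right)} = 4 O^{2}$ ($I{\left(O \right)} = \left(2 O\right)^{2} = 4 O^{2}$)
$J{\left(10 \right)} \left(\left(\left(16 + 13\right) - 49\right) + I{\left(-10 \right)}\right) = 18 \left(\left(\left(16 + 13\right) - 49\right) + 4 \left(-10\right)^{2}\right) = 18 \left(\left(29 - 49\right) + 4 \cdot 100\right) = 18 \left(-20 + 400\right) = 18 \cdot 380 = 6840$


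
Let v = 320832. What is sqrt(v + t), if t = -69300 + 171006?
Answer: sqrt(422538) ≈ 650.03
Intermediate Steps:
t = 101706
sqrt(v + t) = sqrt(320832 + 101706) = sqrt(422538)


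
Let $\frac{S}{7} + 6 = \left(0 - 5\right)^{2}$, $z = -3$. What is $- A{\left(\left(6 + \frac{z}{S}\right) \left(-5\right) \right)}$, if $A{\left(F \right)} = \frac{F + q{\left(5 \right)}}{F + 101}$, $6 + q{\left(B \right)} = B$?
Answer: $\frac{2054}{4729} \approx 0.43434$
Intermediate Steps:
$S = 133$ ($S = -42 + 7 \left(0 - 5\right)^{2} = -42 + 7 \left(-5\right)^{2} = -42 + 7 \cdot 25 = -42 + 175 = 133$)
$q{\left(B \right)} = -6 + B$
$A{\left(F \right)} = \frac{-1 + F}{101 + F}$ ($A{\left(F \right)} = \frac{F + \left(-6 + 5\right)}{F + 101} = \frac{F - 1}{101 + F} = \frac{-1 + F}{101 + F}$)
$- A{\left(\left(6 + \frac{z}{S}\right) \left(-5\right) \right)} = - \frac{-1 + \left(6 - \frac{3}{133}\right) \left(-5\right)}{101 + \left(6 - \frac{3}{133}\right) \left(-5\right)} = - \frac{-1 + \frac{795}{133} \left(-5\right)}{101 + \frac{795}{133} \left(-5\right)} = - \frac{-1 - \frac{3975}{133}}{101 - \frac{3975}{133}} = - \frac{-4108}{\frac{9458}{133} \cdot 133} = - \frac{133 \left(-4108\right)}{9458 \cdot 133} = \left(-1\right) \left(- \frac{2054}{4729}\right) = \frac{2054}{4729}$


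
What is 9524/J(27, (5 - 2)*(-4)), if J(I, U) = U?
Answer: -2381/3 ≈ -793.67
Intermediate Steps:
9524/J(27, (5 - 2)*(-4)) = 9524/(((5 - 2)*(-4))) = 9524/((3*(-4))) = 9524/(-12) = 9524*(-1/12) = -2381/3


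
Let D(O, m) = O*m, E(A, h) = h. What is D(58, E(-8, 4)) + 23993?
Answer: 24225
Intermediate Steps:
D(58, E(-8, 4)) + 23993 = 58*4 + 23993 = 232 + 23993 = 24225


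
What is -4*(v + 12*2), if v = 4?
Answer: -112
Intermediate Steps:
-4*(v + 12*2) = -4*(4 + 12*2) = -4*(4 + 24) = -4*28 = -112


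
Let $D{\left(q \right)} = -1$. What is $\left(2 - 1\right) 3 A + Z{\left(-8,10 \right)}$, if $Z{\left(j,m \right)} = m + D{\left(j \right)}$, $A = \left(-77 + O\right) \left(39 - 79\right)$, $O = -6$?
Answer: $9969$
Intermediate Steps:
$A = 3320$ ($A = \left(-77 - 6\right) \left(39 - 79\right) = \left(-83\right) \left(-40\right) = 3320$)
$Z{\left(j,m \right)} = -1 + m$ ($Z{\left(j,m \right)} = m - 1 = -1 + m$)
$\left(2 - 1\right) 3 A + Z{\left(-8,10 \right)} = \left(2 - 1\right) 3 \cdot 3320 + \left(-1 + 10\right) = 1 \cdot 3 \cdot 3320 + 9 = 3 \cdot 3320 + 9 = 9960 + 9 = 9969$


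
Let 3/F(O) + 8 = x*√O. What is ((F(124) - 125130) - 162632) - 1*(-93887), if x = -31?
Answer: -1924209373/9925 - 31*√31/19850 ≈ -1.9388e+5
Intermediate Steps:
F(O) = 3/(-8 - 31*√O)
((F(124) - 125130) - 162632) - 1*(-93887) = ((-3/(8 + 31*√124) - 125130) - 162632) - 1*(-93887) = ((-3/(8 + 31*(2*√31)) - 125130) - 162632) + 93887 = ((-3/(8 + 62*√31) - 125130) - 162632) + 93887 = ((-125130 - 3/(8 + 62*√31)) - 162632) + 93887 = (-287762 - 3/(8 + 62*√31)) + 93887 = -193875 - 3/(8 + 62*√31)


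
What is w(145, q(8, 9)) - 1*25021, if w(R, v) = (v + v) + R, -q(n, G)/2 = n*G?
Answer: -25164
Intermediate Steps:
q(n, G) = -2*G*n (q(n, G) = -2*n*G = -2*G*n)
w(R, v) = R + 2*v (w(R, v) = 2*v + R = R + 2*v)
w(145, q(8, 9)) - 1*25021 = (145 + 2*(-2*9*8)) - 1*25021 = (145 + 2*(-144)) - 25021 = (145 - 288) - 25021 = -143 - 25021 = -25164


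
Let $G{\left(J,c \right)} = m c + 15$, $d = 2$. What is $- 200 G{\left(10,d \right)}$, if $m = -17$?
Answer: $3800$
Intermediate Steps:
$G{\left(J,c \right)} = 15 - 17 c$ ($G{\left(J,c \right)} = - 17 c + 15 = 15 - 17 c$)
$- 200 G{\left(10,d \right)} = - 200 \left(15 - 34\right) = \left(-200\right) \left(-19\right) = 3800$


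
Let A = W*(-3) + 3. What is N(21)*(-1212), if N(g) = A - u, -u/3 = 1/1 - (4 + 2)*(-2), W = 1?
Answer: -47268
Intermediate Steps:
A = 0 (A = 1*(-3) + 3 = -3 + 3 = 0)
u = -39 (u = -3*(1/1 - (4 + 2)*(-2)) = -3*(1 - 6*(-2)) = -3*(1 - 1*(-12)) = -3*(1 + 12) = -3*13 = -39)
N(g) = 39 (N(g) = 0 - 1*(-39) = 0 + 39 = 39)
N(21)*(-1212) = 39*(-1212) = -47268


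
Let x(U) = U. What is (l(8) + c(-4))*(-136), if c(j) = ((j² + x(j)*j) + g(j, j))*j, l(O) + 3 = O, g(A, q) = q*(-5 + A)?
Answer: 36312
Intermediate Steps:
l(O) = -3 + O
c(j) = j*(2*j² + j*(-5 + j)) (c(j) = ((j² + j*j) + j*(-5 + j))*j = ((j² + j²) + j*(-5 + j))*j = (2*j² + j*(-5 + j))*j = j*(2*j² + j*(-5 + j)))
(l(8) + c(-4))*(-136) = ((-3 + 8) + (-4)²*(-5 + 3*(-4)))*(-136) = (5 + 16*(-5 - 12))*(-136) = (5 + 16*(-17))*(-136) = (5 - 272)*(-136) = -267*(-136) = 36312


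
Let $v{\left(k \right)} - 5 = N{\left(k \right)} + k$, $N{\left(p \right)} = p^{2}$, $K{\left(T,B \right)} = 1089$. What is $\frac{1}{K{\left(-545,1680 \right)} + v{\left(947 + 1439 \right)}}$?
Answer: $\frac{1}{5696476} \approx 1.7555 \cdot 10^{-7}$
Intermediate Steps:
$v{\left(k \right)} = 5 + k + k^{2}$ ($v{\left(k \right)} = 5 + \left(k^{2} + k\right) = 5 + \left(k + k^{2}\right) = 5 + k + k^{2}$)
$\frac{1}{K{\left(-545,1680 \right)} + v{\left(947 + 1439 \right)}} = \frac{1}{1089 + \left(5 + \left(947 + 1439\right) + \left(947 + 1439\right)^{2}\right)} = \frac{1}{1089 + \left(5 + 2386 + 2386^{2}\right)} = \frac{1}{1089 + \left(5 + 2386 + 5692996\right)} = \frac{1}{1089 + 5695387} = \frac{1}{5696476}$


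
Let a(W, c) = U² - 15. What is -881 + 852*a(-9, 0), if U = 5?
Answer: 7639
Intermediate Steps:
a(W, c) = 10 (a(W, c) = 5² - 15 = 25 - 15 = 10)
-881 + 852*a(-9, 0) = -881 + 852*10 = -881 + 8520 = 7639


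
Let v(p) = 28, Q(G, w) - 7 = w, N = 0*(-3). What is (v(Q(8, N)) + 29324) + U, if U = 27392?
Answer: 56744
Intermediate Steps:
N = 0
Q(G, w) = 7 + w
(v(Q(8, N)) + 29324) + U = (28 + 29324) + 27392 = 29352 + 27392 = 56744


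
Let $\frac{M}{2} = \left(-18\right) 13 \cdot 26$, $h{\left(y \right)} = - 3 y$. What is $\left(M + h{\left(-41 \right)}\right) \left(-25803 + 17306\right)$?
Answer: $102346365$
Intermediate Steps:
$M = -12168$ ($M = 2 \left(-18\right) 13 \cdot 26 = 2 \left(\left(-234\right) 26\right) = 2 \left(-6084\right) = -12168$)
$\left(M + h{\left(-41 \right)}\right) \left(-25803 + 17306\right) = \left(-12168 - -123\right) \left(-25803 + 17306\right) = \left(-12168 + 123\right) \left(-8497\right) = \left(-12045\right) \left(-8497\right) = 102346365$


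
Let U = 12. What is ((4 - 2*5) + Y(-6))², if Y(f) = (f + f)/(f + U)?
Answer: 64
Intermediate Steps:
Y(f) = 2*f/(12 + f) (Y(f) = (f + f)/(f + 12) = (2*f)/(12 + f) = 2*f/(12 + f))
((4 - 2*5) + Y(-6))² = ((4 - 2*5) + 2*(-6)/(12 - 6))² = ((4 - 10) + 2*(-6)/6)² = (-6 + 2*(-6)*(⅙))² = (-6 - 2)² = (-8)² = 64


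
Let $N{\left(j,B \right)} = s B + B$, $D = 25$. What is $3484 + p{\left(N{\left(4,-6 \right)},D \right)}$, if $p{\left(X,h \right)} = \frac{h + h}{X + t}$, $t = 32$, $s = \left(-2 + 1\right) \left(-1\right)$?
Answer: $\frac{6973}{2} \approx 3486.5$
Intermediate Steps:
$s = 1$ ($s = \left(-1\right) \left(-1\right) = 1$)
$N{\left(j,B \right)} = 2 B$ ($N{\left(j,B \right)} = 1 B + B = B + B = 2 B$)
$p{\left(X,h \right)} = \frac{2 h}{32 + X}$ ($p{\left(X,h \right)} = \frac{h + h}{X + 32} = \frac{2 h}{32 + X}$)
$3484 + p{\left(N{\left(4,-6 \right)},D \right)} = 3484 + 2 \cdot 25 \frac{1}{32 + 2 \left(-6\right)} = 3484 + 2 \cdot 25 \frac{1}{32 - 12} = 3484 + 2 \cdot 25 \cdot \frac{1}{20} = 3484 + \frac{5}{2} = \frac{6973}{2}$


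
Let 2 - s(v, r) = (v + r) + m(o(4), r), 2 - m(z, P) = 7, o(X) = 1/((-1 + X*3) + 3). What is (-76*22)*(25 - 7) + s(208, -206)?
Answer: -30091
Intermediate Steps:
o(X) = 1/(2 + 3*X) (o(X) = 1/((-1 + 3*X) + 3) = 1/(2 + 3*X))
m(z, P) = -5 (m(z, P) = 2 - 1*7 = 2 - 7 = -5)
s(v, r) = 7 - r - v (s(v, r) = 2 - ((v + r) - 5) = 2 - ((r + v) - 5) = 2 - (-5 + r + v) = 2 + (5 - r - v) = 7 - r - v)
(-76*22)*(25 - 7) + s(208, -206) = (-76*22)*(25 - 7) + (7 - 1*(-206) - 1*208) = -1672*18 + (7 + 206 - 208) = -30096 + 5 = -30091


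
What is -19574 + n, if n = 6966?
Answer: -12608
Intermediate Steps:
-19574 + n = -19574 + 6966 = -12608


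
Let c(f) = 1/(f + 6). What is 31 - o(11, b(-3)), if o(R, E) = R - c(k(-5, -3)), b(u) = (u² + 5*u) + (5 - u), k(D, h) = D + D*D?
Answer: 521/26 ≈ 20.038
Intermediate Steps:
k(D, h) = D + D²
b(u) = 5 + u² + 4*u
c(f) = 1/(6 + f)
o(R, E) = -1/26 + R (o(R, E) = R - 1/(6 - 5*(1 - 5)) = R - 1/(6 - 5*(-4)) = R - 1/(6 + 20) = R - 1/26 = -1/26 + R)
31 - o(11, b(-3)) = 31 - (-1/26 + 11) = 31 - 1*285/26 = 31 - 285/26 = 521/26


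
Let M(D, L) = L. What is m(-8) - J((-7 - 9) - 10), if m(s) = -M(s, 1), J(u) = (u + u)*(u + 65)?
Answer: 2027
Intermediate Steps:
J(u) = 2*u*(65 + u) (J(u) = (2*u)*(65 + u) = 2*u*(65 + u))
m(s) = -1 (m(s) = -1*1 = -1)
m(-8) - J((-7 - 9) - 10) = -1 - 2*((-7 - 9) - 10)*(65 + ((-7 - 9) - 10)) = -1 - 2*(-16 - 10)*(65 + (-16 - 10)) = -1 - 2*(-26)*(65 - 26) = -1 - 2*(-26)*39 = -1 - 1*(-2028) = -1 + 2028 = 2027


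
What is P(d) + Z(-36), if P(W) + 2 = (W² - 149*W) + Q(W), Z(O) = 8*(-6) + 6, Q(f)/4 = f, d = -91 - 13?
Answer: 25852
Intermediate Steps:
d = -104
Q(f) = 4*f
Z(O) = -42 (Z(O) = -48 + 6 = -42)
P(W) = -2 + W² - 145*W (P(W) = -2 + ((W² - 149*W) + 4*W) = -2 + (W² - 145*W) = -2 + W² - 145*W)
P(d) + Z(-36) = (-2 + (-104)² - 145*(-104)) - 42 = (-2 + 10816 + 15080) - 42 = 25894 - 42 = 25852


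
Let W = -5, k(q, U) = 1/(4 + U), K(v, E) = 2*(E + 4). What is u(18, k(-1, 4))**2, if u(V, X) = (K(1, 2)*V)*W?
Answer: 1166400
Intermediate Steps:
K(v, E) = 8 + 2*E (K(v, E) = 2*(4 + E) = 8 + 2*E)
u(V, X) = -60*V (u(V, X) = ((8 + 2*2)*V)*(-5) = ((8 + 4)*V)*(-5) = (12*V)*(-5) = -60*V)
u(18, k(-1, 4))**2 = (-60*18)**2 = (-1080)**2 = 1166400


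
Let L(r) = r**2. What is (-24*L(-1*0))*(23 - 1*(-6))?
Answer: 0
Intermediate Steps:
(-24*L(-1*0))*(23 - 1*(-6)) = (-24*(-1*0)**2)*(23 - 1*(-6)) = (-24*0**2)*(23 + 6) = -24*0*29 = 0*29 = 0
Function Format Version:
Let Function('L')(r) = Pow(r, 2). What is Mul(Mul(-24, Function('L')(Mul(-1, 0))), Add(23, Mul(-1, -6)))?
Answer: 0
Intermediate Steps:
Mul(Mul(-24, Function('L')(Mul(-1, 0))), Add(23, Mul(-1, -6))) = Mul(Mul(-24, Pow(Mul(-1, 0), 2)), Add(23, Mul(-1, -6))) = Mul(Mul(-24, Pow(0, 2)), Add(23, 6)) = Mul(Mul(-24, 0), 29) = Mul(0, 29) = 0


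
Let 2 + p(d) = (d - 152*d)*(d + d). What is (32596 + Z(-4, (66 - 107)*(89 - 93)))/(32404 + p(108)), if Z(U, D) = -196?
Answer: -16200/1745063 ≈ -0.0092833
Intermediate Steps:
p(d) = -2 - 302*d² (p(d) = -2 + (d - 152*d)*(d + d) = -2 + (-151*d)*(2*d) = -2 - 302*d²)
(32596 + Z(-4, (66 - 107)*(89 - 93)))/(32404 + p(108)) = (32596 - 196)/(32404 + (-2 - 302*108²)) = 32400/(32404 + (-2 - 302*11664)) = 32400/(32404 + (-2 - 3522528)) = 32400/(32404 - 3522530) = 32400/(-3490126) = 32400*(-1/3490126) = -16200/1745063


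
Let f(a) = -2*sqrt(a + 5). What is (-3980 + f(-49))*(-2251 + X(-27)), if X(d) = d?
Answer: 9066440 + 9112*I*sqrt(11) ≈ 9.0664e+6 + 30221.0*I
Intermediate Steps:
f(a) = -2*sqrt(5 + a)
(-3980 + f(-49))*(-2251 + X(-27)) = (-3980 - 2*sqrt(5 - 49))*(-2251 - 27) = (-3980 - 4*I*sqrt(11))*(-2278) = 9066440 + 9112*I*sqrt(11)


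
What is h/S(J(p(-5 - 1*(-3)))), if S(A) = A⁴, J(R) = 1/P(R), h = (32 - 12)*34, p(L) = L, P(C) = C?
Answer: 10880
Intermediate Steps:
h = 680 (h = 20*34 = 680)
J(R) = 1/R
h/S(J(p(-5 - 1*(-3)))) = 680/((1/(-5 - 1*(-3)))⁴) = 680/((1/(-5 + 3))⁴) = 680/((1/(-2))⁴) = 680/((-½)⁴) = 680/(1/16) = 680*16 = 10880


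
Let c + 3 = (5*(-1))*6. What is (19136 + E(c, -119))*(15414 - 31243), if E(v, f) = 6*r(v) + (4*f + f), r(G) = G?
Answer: -290351347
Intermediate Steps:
c = -33 (c = -3 + (5*(-1))*6 = -3 - 5*6 = -3 - 30 = -33)
E(v, f) = 5*f + 6*v (E(v, f) = 6*v + (4*f + f) = 6*v + 5*f = 5*f + 6*v)
(19136 + E(c, -119))*(15414 - 31243) = (19136 + (5*(-119) + 6*(-33)))*(15414 - 31243) = (19136 + (-595 - 198))*(-15829) = (19136 - 793)*(-15829) = 18343*(-15829) = -290351347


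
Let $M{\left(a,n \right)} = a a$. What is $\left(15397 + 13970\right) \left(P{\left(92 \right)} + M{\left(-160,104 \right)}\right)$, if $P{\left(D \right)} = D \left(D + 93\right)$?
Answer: $1251621540$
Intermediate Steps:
$M{\left(a,n \right)} = a^{2}$
$P{\left(D \right)} = D \left(93 + D\right)$
$\left(15397 + 13970\right) \left(P{\left(92 \right)} + M{\left(-160,104 \right)}\right) = \left(15397 + 13970\right) \left(92 \left(93 + 92\right) + \left(-160\right)^{2}\right) = 29367 \left(92 \cdot 185 + 25600\right) = 29367 \left(17020 + 25600\right) = 29367 \cdot 42620 = 1251621540$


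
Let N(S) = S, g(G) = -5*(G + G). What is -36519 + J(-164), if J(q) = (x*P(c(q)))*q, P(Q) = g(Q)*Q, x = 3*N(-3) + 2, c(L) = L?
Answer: -308802599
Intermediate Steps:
g(G) = -10*G
x = -7 (x = 3*(-3) + 2 = -9 + 2 = -7)
P(Q) = -10*Q**2 (P(Q) = (-10*Q)*Q = -10*Q**2)
J(q) = 70*q**3 (J(q) = (-(-70)*q**2)*q = (70*q**2)*q = 70*q**3)
-36519 + J(-164) = -36519 + 70*(-164)**3 = -36519 + 70*(-4410944) = -36519 - 308766080 = -308802599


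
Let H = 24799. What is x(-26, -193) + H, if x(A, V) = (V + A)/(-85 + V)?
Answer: 6894341/278 ≈ 24800.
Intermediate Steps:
x(A, V) = (A + V)/(-85 + V)
x(-26, -193) + H = (-26 - 193)/(-85 - 193) + 24799 = -219/(-278) + 24799 = -1/278*(-219) + 24799 = 219/278 + 24799 = 6894341/278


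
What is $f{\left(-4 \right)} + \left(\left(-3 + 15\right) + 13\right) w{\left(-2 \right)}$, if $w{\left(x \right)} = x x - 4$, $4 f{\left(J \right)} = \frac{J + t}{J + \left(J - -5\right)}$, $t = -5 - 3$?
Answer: $1$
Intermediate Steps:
$t = -8$
$f{\left(J \right)} = \frac{-8 + J}{4 \left(5 + 2 J\right)}$ ($f{\left(J \right)} = \frac{\left(J - 8\right) \frac{1}{J + \left(J - -5\right)}}{4} = \frac{\left(-8 + J\right) \frac{1}{J + \left(J + 5\right)}}{4} = \frac{\left(-8 + J\right) \frac{1}{J + \left(5 + J\right)}}{4} = \frac{\left(-8 + J\right) \frac{1}{5 + 2 J}}{4} = \frac{\frac{1}{5 + 2 J} \left(-8 + J\right)}{4} = \frac{-8 + J}{4 \left(5 + 2 J\right)}$)
$w{\left(x \right)} = -4 + x^{2}$ ($w{\left(x \right)} = x^{2} - 4 = -4 + x^{2}$)
$f{\left(-4 \right)} + \left(\left(-3 + 15\right) + 13\right) w{\left(-2 \right)} = \frac{-8 - 4}{4 \left(5 + 2 \left(-4\right)\right)} + \left(\left(-3 + 15\right) + 13\right) \left(-4 + \left(-2\right)^{2}\right) = \frac{1}{4} \frac{1}{5 - 8} \left(-12\right) + \left(12 + 13\right) \left(-4 + 4\right) = \frac{1}{4} \frac{1}{-3} \left(-12\right) + 25 \cdot 0 = \frac{1}{4} \left(- \frac{1}{3}\right) \left(-12\right) + 0 = 1 + 0 = 1$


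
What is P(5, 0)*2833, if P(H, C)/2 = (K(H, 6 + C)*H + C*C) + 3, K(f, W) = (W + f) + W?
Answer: 498608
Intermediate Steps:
K(f, W) = f + 2*W
P(H, C) = 6 + 2*C² + 2*H*(12 + H + 2*C) (P(H, C) = 2*(((H + 2*(6 + C))*H + C*C) + 3) = 2*(((H + (12 + 2*C))*H + C²) + 3) = 2*(((12 + H + 2*C)*H + C²) + 3) = 2*((H*(12 + H + 2*C) + C²) + 3) = 2*((C² + H*(12 + H + 2*C)) + 3) = 2*(3 + C² + H*(12 + H + 2*C)) = 6 + 2*C² + 2*H*(12 + H + 2*C))
P(5, 0)*2833 = (6 + 2*0² + 2*5*(12 + 5 + 2*0))*2833 = (6 + 2*0 + 2*5*(12 + 5 + 0))*2833 = (6 + 0 + 2*5*17)*2833 = (6 + 0 + 170)*2833 = 176*2833 = 498608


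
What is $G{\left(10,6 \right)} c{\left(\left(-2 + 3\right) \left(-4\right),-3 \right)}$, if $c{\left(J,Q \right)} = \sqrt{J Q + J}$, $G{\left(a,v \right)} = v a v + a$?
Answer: $740 \sqrt{2} \approx 1046.5$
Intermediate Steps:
$G{\left(a,v \right)} = a + a v^{2}$ ($G{\left(a,v \right)} = a v v + a = a v^{2} + a = a + a v^{2}$)
$c{\left(J,Q \right)} = \sqrt{J + J Q}$
$G{\left(10,6 \right)} c{\left(\left(-2 + 3\right) \left(-4\right),-3 \right)} = 10 \left(1 + 6^{2}\right) \sqrt{\left(-2 + 3\right) \left(-4\right) \left(1 - 3\right)} = 10 \left(1 + 36\right) \sqrt{1 \left(-4\right) \left(-2\right)} = 10 \cdot 37 \sqrt{\left(-4\right) \left(-2\right)} = 370 \sqrt{8} = 370 \cdot 2 \sqrt{2} = 740 \sqrt{2}$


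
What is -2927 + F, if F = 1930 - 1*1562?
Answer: -2559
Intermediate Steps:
F = 368 (F = 1930 - 1562 = 368)
-2927 + F = -2927 + 368 = -2559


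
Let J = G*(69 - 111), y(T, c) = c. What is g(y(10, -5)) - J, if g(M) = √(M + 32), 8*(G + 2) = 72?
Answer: 294 + 3*√3 ≈ 299.20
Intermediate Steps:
G = 7 (G = -2 + (⅛)*72 = -2 + 9 = 7)
J = -294 (J = 7*(69 - 111) = 7*(-42) = -294)
g(M) = √(32 + M)
g(y(10, -5)) - J = √(32 - 5) - 1*(-294) = √27 + 294 = 3*√3 + 294 = 294 + 3*√3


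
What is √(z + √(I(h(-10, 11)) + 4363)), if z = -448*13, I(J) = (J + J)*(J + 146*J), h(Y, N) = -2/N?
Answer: √(-704704 + 11*√529099)/11 ≈ 75.881*I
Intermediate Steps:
I(J) = 294*J² (I(J) = (2*J)*(147*J) = 294*J²)
z = -5824
√(z + √(I(h(-10, 11)) + 4363)) = √(-5824 + √(294*(-2/11)² + 4363)) = √(-5824 + √(294*(4/121) + 4363)) = √(-5824 + √(1176/121 + 4363)) = √(-5824 + √(529099/121)) = √(-5824 + √529099/11)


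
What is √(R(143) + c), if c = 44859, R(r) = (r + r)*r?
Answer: √85757 ≈ 292.84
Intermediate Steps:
R(r) = 2*r² (R(r) = (2*r)*r = 2*r²)
√(R(143) + c) = √(2*143² + 44859) = √(2*20449 + 44859) = √(40898 + 44859) = √85757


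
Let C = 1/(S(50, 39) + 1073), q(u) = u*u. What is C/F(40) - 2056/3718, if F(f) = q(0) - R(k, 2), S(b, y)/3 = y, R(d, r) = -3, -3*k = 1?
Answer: -3668101/6636630 ≈ -0.55271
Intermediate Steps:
k = -⅓ (k = -⅓*1 = -⅓ ≈ -0.33333)
q(u) = u²
S(b, y) = 3*y
C = 1/1190 (C = 1/(3*39 + 1073) = 1/(117 + 1073) = 1/1190 ≈ 0.00084034)
F(f) = 3 (F(f) = 0² - 1*(-3) = 0 + 3 = 3)
C/F(40) - 2056/3718 = (1/1190)/3 - 2056/3718 = (1/1190)*(⅓) - 2056*1/3718 = 1/3570 - 1028/1859 = -3668101/6636630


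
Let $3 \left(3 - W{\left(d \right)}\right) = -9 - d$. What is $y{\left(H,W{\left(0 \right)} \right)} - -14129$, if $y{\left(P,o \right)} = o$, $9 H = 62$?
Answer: $14135$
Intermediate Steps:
$W{\left(d \right)} = 6 + \frac{d}{3}$ ($W{\left(d \right)} = 3 - \frac{-9 - d}{3} = 3 + \left(3 + \frac{d}{3}\right) = 6 + \frac{d}{3}$)
$H = \frac{62}{9}$ ($H = \frac{1}{9} \cdot 62 = \frac{62}{9} \approx 6.8889$)
$y{\left(H,W{\left(0 \right)} \right)} - -14129 = \left(6 + \frac{1}{3} \cdot 0\right) - -14129 = \left(6 + 0\right) + 14129 = 6 + 14129 = 14135$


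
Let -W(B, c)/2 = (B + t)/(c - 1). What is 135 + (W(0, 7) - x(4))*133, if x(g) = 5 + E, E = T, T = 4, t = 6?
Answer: -1328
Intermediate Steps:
E = 4
W(B, c) = -2*(6 + B)/(-1 + c) (W(B, c) = -2*(B + 6)/(c - 1) = -2*(6 + B)/(-1 + c))
x(g) = 9 (x(g) = 5 + 4 = 9)
135 + (W(0, 7) - x(4))*133 = 135 + (2*(-6 - 1*0)/(-1 + 7) - 1*9)*133 = 135 + (2*(-6 + 0)/6 - 9)*133 = 135 + (2*(⅙)*(-6) - 9)*133 = 135 + (-2 - 9)*133 = 135 - 11*133 = 135 - 1463 = -1328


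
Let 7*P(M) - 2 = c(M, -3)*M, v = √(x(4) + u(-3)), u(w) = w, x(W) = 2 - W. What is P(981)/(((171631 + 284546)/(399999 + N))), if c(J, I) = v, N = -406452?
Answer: -4302/1064413 - 2110131*I*√5/1064413 ≈ -0.0040417 - 4.4329*I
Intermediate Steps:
v = I*√5 (v = √((2 - 1*4) - 3) = √((2 - 4) - 3) = √(-2 - 3) = √(-5) = I*√5 ≈ 2.2361*I)
c(J, I) = I*√5
P(M) = 2/7 + I*M*√5/7 (P(M) = 2/7 + ((I*√5)*M)/7 = 2/7 + (I*M*√5)/7 = 2/7 + I*M*√5/7)
P(981)/(((171631 + 284546)/(399999 + N))) = (2/7 + (⅐)*I*981*√5)/(((171631 + 284546)/(399999 - 406452))) = (2/7 + 981*I*√5/7)/((456177/(-6453))) = (2/7 + 981*I*√5/7)/((456177*(-1/6453))) = (2/7 + 981*I*√5/7)/(-152059/2151) = (2/7 + 981*I*√5/7)*(-2151/152059) = -4302/1064413 - 2110131*I*√5/1064413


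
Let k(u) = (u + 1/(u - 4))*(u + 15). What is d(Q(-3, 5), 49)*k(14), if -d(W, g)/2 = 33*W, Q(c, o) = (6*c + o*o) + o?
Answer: -1619244/5 ≈ -3.2385e+5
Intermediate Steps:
Q(c, o) = o + o² + 6*c (Q(c, o) = (6*c + o²) + o = (o² + 6*c) + o = o + o² + 6*c)
d(W, g) = -66*W
k(u) = (15 + u)*(u + 1/(-4 + u)) (k(u) = (u + 1/(-4 + u))*(15 + u) = (15 + u)*(u + 1/(-4 + u)))
d(Q(-3, 5), 49)*k(14) = (-66*(5 + 5² + 6*(-3)))*((15 + 14³ - 59*14 + 11*14²)/(-4 + 14)) = (-66*(5 + 25 - 18))*((15 + 2744 - 826 + 11*196)/10) = (-66*12)*((15 + 2744 - 826 + 2156)/10) = -396*4089/5 = -792*4089/10 = -1619244/5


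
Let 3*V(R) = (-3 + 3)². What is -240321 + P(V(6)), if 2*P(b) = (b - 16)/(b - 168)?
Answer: -5046740/21 ≈ -2.4032e+5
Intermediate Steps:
V(R) = 0 (V(R) = (-3 + 3)²/3 = (⅓)*0² = (⅓)*0 = 0)
P(b) = (-16 + b)/(2*(-168 + b)) (P(b) = ((b - 16)/(b - 168))/2 = ((-16 + b)/(-168 + b))/2 = (-16 + b)/(2*(-168 + b)))
-240321 + P(V(6)) = -240321 + (-16 + 0)/(2*(-168 + 0)) = -240321 + (½)*(-16)/(-168) = -240321 + (½)*(-1/168)*(-16) = -240321 + 1/21 = -5046740/21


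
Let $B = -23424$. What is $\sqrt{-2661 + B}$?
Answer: $i \sqrt{26085} \approx 161.51 i$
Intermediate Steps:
$\sqrt{-2661 + B} = \sqrt{-2661 - 23424} = \sqrt{-26085} = i \sqrt{26085}$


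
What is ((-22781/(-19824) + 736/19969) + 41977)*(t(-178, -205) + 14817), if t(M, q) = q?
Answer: 60704508331544545/98966364 ≈ 6.1339e+8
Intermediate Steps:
((-22781/(-19824) + 736/19969) + 41977)*(t(-178, -205) + 14817) = ((-22781/(-19824) + 736/19969) + 41977)*(-205 + 14817) = ((-22781*(-1/19824) + 736*(1/19969)) + 41977)*14612 = ((22781/19824 + 736/19969) + 41977)*14612 = (469504253/395865456 + 41977)*14612 = (16617713750765/395865456)*14612 = 60704508331544545/98966364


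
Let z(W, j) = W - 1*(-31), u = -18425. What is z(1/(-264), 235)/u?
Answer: -8183/4864200 ≈ -0.0016823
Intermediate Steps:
z(W, j) = 31 + W (z(W, j) = W + 31 = 31 + W)
z(1/(-264), 235)/u = (31 + 1/(-264))/(-18425) = (31 - 1/264)*(-1/18425) = (8183/264)*(-1/18425) = -8183/4864200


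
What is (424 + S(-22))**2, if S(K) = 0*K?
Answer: 179776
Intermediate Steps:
S(K) = 0
(424 + S(-22))**2 = (424 + 0)**2 = 424**2 = 179776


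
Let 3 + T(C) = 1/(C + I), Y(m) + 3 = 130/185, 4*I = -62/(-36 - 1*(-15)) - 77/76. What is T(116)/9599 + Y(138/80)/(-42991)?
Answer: -225518847602/873421883325199 ≈ -0.00025820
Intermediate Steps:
I = 3095/6384 (I = (-62/(-36 - 1*(-15)) - 77/76)/4 = (-62/(-36 + 15) - 77*1/76)/4 = (-62/(-21) - 77/76)/4 = (-62*(-1/21) - 77/76)/4 = (62/21 - 77/76)/4 = (¼)*(3095/1596) = 3095/6384 ≈ 0.48481)
Y(m) = -85/37 (Y(m) = -3 + 130/185 = -3 + 130*(1/185) = -3 + 26/37 = -85/37)
T(C) = -3 + 1/(3095/6384 + C) (T(C) = -3 + 1/(C + 3095/6384) = -3 + 1/(3095/6384 + C))
T(116)/9599 + Y(138/80)/(-42991) = (3*(-967 - 6384*116)/(3095 + 6384*116))/9599 - 85/37/(-42991) = (3*(-967 - 740544)/(3095 + 740544))*(1/9599) - 85/37*(-1/42991) = (3*(-741511)/743639)*(1/9599) + 85/1590667 = (3*(1/743639)*(-741511))*(1/9599) + 85/1590667 = -2224533/743639*1/9599 + 85/1590667 = -2224533/7138190761 + 85/1590667 = -225518847602/873421883325199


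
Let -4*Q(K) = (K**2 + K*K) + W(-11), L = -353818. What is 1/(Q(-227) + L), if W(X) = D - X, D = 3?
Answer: -1/379586 ≈ -2.6344e-6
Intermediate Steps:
W(X) = 3 - X
Q(K) = -7/2 - K**2/2 (Q(K) = -((K**2 + K*K) + (3 - 1*(-11)))/4 = -((K**2 + K**2) + (3 + 11))/4 = -(2*K**2 + 14)/4 = -(14 + 2*K**2)/4 = -7/2 - K**2/2)
1/(Q(-227) + L) = 1/((-7/2 - 1/2*(-227)**2) - 353818) = 1/((-7/2 - 1/2*51529) - 353818) = 1/((-7/2 - 51529/2) - 353818) = 1/(-25768 - 353818) = 1/(-379586) = -1/379586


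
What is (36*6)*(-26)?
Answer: -5616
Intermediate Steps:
(36*6)*(-26) = 216*(-26) = -5616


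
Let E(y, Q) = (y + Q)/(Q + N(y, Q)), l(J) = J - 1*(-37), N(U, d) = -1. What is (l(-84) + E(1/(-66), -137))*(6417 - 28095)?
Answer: 1513966229/1518 ≈ 9.9734e+5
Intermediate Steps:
l(J) = 37 + J (l(J) = J + 37 = 37 + J)
E(y, Q) = (Q + y)/(-1 + Q) (E(y, Q) = (y + Q)/(Q - 1) = (Q + y)/(-1 + Q))
(l(-84) + E(1/(-66), -137))*(6417 - 28095) = ((37 - 84) + (-137 + 1/(-66))/(-1 - 137))*(6417 - 28095) = (-47 + (-137 - 1/66)/(-138))*(-21678) = (-47 - 1/138*(-9043/66))*(-21678) = (-47 + 9043/9108)*(-21678) = -419033/9108*(-21678) = 1513966229/1518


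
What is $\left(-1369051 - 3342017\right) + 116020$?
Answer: $-4595048$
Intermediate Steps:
$\left(-1369051 - 3342017\right) + 116020 = -4711068 + 116020 = -4595048$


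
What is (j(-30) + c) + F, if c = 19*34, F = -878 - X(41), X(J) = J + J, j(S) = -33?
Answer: -347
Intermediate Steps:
X(J) = 2*J
F = -960 (F = -878 - 2*41 = -878 - 1*82 = -878 - 82 = -960)
c = 646
(j(-30) + c) + F = (-33 + 646) - 960 = 613 - 960 = -347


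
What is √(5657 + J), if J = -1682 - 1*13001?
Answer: I*√9026 ≈ 95.005*I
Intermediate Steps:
J = -14683 (J = -1682 - 13001 = -14683)
√(5657 + J) = √(5657 - 14683) = √(-9026) = I*√9026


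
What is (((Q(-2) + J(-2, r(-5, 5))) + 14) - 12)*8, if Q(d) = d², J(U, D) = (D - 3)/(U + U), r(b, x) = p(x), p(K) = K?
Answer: 44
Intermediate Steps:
r(b, x) = x
J(U, D) = (-3 + D)/(2*U) (J(U, D) = (-3 + D)/((2*U)) = (-3 + D)*(1/(2*U)) = (-3 + D)/(2*U))
(((Q(-2) + J(-2, r(-5, 5))) + 14) - 12)*8 = ((((-2)² + (½)*(-3 + 5)/(-2)) + 14) - 12)*8 = (((4 + (½)*(-½)*2) + 14) - 12)*8 = (((4 - ½) + 14) - 12)*8 = ((7/2 + 14) - 12)*8 = (35/2 - 12)*8 = (11/2)*8 = 44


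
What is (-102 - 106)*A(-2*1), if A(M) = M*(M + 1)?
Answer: -416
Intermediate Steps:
A(M) = M*(1 + M)
(-102 - 106)*A(-2*1) = (-102 - 106)*((-2*1)*(1 - 2*1)) = -(-416)*(1 - 2) = -(-416)*(-1) = -208*2 = -416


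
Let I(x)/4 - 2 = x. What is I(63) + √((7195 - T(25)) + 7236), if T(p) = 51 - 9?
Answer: 260 + √14389 ≈ 379.95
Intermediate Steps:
T(p) = 42
I(x) = 8 + 4*x
I(63) + √((7195 - T(25)) + 7236) = (8 + 4*63) + √((7195 - 1*42) + 7236) = (8 + 252) + √((7195 - 42) + 7236) = 260 + √(7153 + 7236) = 260 + √14389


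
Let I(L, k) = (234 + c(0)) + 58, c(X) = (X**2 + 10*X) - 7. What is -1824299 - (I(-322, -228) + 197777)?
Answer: -2022361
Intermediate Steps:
c(X) = -7 + X**2 + 10*X
I(L, k) = 285 (I(L, k) = (234 + (-7 + 0**2 + 10*0)) + 58 = (234 + (-7 + 0 + 0)) + 58 = (234 - 7) + 58 = 227 + 58 = 285)
-1824299 - (I(-322, -228) + 197777) = -1824299 - (285 + 197777) = -1824299 - 1*198062 = -1824299 - 198062 = -2022361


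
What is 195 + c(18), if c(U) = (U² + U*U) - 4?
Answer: 839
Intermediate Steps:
c(U) = -4 + 2*U² (c(U) = (U² + U²) - 4 = 2*U² - 4 = -4 + 2*U²)
195 + c(18) = 195 + (-4 + 2*18²) = 195 + (-4 + 2*324) = 195 + (-4 + 648) = 195 + 644 = 839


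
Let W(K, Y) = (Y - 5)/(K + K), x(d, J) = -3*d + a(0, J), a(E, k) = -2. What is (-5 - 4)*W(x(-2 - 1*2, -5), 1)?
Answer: 9/5 ≈ 1.8000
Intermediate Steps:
x(d, J) = -2 - 3*d (x(d, J) = -3*d - 2 = -2 - 3*d)
W(K, Y) = (-5 + Y)/(2*K) (W(K, Y) = (-5 + Y)/((2*K)) = (-5 + Y)*(1/(2*K)) = (-5 + Y)/(2*K))
(-5 - 4)*W(x(-2 - 1*2, -5), 1) = (-5 - 4)*((-5 + 1)/(2*(-2 - 3*(-2 - 1*2)))) = -9*(-4)/(2*(-2 - 3*(-2 - 2))) = -9*(-4)/(2*(-2 - 3*(-4))) = -9*(-4)/(2*(-2 + 12)) = -9*(-4)/(2*10) = -9*(-1/5) = 9/5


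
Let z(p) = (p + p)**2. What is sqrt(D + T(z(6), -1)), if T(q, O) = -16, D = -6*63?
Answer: I*sqrt(394) ≈ 19.849*I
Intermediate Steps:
z(p) = 4*p**2 (z(p) = (2*p)**2 = 4*p**2)
D = -378
sqrt(D + T(z(6), -1)) = sqrt(-378 - 16) = sqrt(-394) = I*sqrt(394)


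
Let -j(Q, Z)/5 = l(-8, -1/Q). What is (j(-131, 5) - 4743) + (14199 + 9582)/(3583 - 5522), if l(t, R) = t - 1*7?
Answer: -9075033/1939 ≈ -4680.3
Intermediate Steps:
l(t, R) = -7 + t (l(t, R) = t - 7 = -7 + t)
j(Q, Z) = 75 (j(Q, Z) = -5*(-7 - 8) = -5*(-15) = 75)
(j(-131, 5) - 4743) + (14199 + 9582)/(3583 - 5522) = (75 - 4743) + (14199 + 9582)/(3583 - 5522) = -4668 + 23781/(-1939) = -4668 + 23781*(-1/1939) = -4668 - 23781/1939 = -9075033/1939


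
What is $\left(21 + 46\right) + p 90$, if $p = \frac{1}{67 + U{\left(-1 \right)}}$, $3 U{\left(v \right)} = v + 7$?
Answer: $\frac{1571}{23} \approx 68.304$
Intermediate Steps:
$U{\left(v \right)} = \frac{7}{3} + \frac{v}{3}$ ($U{\left(v \right)} = \frac{v + 7}{3} = \frac{7 + v}{3} = \frac{7}{3} + \frac{v}{3}$)
$p = \frac{1}{69}$ ($p = \frac{1}{67 + \left(\frac{7}{3} + \frac{1}{3} \left(-1\right)\right)} = \frac{1}{67 + \left(\frac{7}{3} - \frac{1}{3}\right)} = \frac{1}{67 + 2} = \frac{1}{69} \approx 0.014493$)
$\left(21 + 46\right) + p 90 = \left(21 + 46\right) + \frac{1}{69} \cdot 90 = 67 + \frac{30}{23} = \frac{1571}{23}$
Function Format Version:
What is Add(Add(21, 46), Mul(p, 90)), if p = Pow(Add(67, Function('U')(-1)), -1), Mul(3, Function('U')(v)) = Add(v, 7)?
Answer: Rational(1571, 23) ≈ 68.304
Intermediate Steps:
Function('U')(v) = Add(Rational(7, 3), Mul(Rational(1, 3), v)) (Function('U')(v) = Mul(Rational(1, 3), Add(v, 7)) = Mul(Rational(1, 3), Add(7, v)) = Add(Rational(7, 3), Mul(Rational(1, 3), v)))
p = Rational(1, 69) (p = Pow(Add(67, Add(Rational(7, 3), Mul(Rational(1, 3), -1))), -1) = Pow(Add(67, Add(Rational(7, 3), Rational(-1, 3))), -1) = Pow(Add(67, 2), -1) = Pow(69, -1) = Rational(1, 69) ≈ 0.014493)
Add(Add(21, 46), Mul(p, 90)) = Add(Add(21, 46), Mul(Rational(1, 69), 90)) = Add(67, Rational(30, 23)) = Rational(1571, 23)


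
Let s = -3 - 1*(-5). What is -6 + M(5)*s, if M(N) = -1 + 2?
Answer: -4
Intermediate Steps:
s = 2 (s = -3 + 5 = 2)
M(N) = 1
-6 + M(5)*s = -6 + 1*2 = -6 + 2 = -4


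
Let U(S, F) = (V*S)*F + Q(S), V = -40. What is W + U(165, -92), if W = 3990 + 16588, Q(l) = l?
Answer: 627943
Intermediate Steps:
W = 20578
U(S, F) = S - 40*F*S (U(S, F) = (-40*S)*F + S = -40*F*S + S = S - 40*F*S)
W + U(165, -92) = 20578 + 165*(1 - 40*(-92)) = 20578 + 165*(1 + 3680) = 20578 + 165*3681 = 20578 + 607365 = 627943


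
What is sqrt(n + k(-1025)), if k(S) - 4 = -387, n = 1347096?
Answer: sqrt(1346713) ≈ 1160.5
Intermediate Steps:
k(S) = -383 (k(S) = 4 - 387 = -383)
sqrt(n + k(-1025)) = sqrt(1347096 - 383) = sqrt(1346713)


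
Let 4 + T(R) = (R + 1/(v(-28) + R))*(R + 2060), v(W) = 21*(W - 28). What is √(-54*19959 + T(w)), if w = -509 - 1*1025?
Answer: I*√3460308937215/1355 ≈ 1372.8*I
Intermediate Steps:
v(W) = -588 + 21*W (v(W) = 21*(-28 + W) = -588 + 21*W)
w = -1534 (w = -509 - 1025 = -1534)
T(R) = -4 + (2060 + R)*(R + 1/(-1176 + R)) (T(R) = -4 + (R + 1/((-588 + 21*(-28)) + R))*(R + 2060) = -4 + (R + 1/((-588 - 588) + R))*(2060 + R) = -4 + (R + 1/(-1176 + R))*(2060 + R) = -4 + (2060 + R)*(R + 1/(-1176 + R)))
√(-54*19959 + T(w)) = √(-54*19959 + (6764 + (-1534)³ - 2422563*(-1534) + 884*(-1534)²)/(-1176 - 1534)) = √(-1077786 + (6764 - 3609741304 + 3716211642 + 884*2353156)/(-2710)) = √(-1077786 - (6764 - 3609741304 + 3716211642 + 2080189904)/2710) = √(-1077786 - 1/2710*2186667006) = √(-1077786 - 1093333503/1355) = √(-2553733533/1355) = I*√3460308937215/1355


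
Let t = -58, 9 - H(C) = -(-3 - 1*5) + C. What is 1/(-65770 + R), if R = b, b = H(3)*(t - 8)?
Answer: -1/65638 ≈ -1.5235e-5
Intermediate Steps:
H(C) = 1 - C (H(C) = 9 - (-(-3 - 1*5) + C) = 9 - (-(-3 - 5) + C) = 9 - (-1*(-8) + C) = 9 - (8 + C) = 9 + (-8 - C) = 1 - C)
b = 132 (b = (1 - 1*3)*(-58 - 8) = (1 - 3)*(-66) = -2*(-66) = 132)
R = 132
1/(-65770 + R) = 1/(-65770 + 132) = 1/(-65638) = -1/65638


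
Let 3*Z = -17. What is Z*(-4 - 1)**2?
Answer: -425/3 ≈ -141.67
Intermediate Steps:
Z = -17/3 (Z = (1/3)*(-17) = -17/3 ≈ -5.6667)
Z*(-4 - 1)**2 = -17*(-4 - 1)**2/3 = -17/3*(-5)**2 = -17/3*25 = -425/3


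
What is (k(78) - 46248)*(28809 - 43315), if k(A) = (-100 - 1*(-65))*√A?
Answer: 670873488 + 507710*√78 ≈ 6.7536e+8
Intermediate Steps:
k(A) = -35*√A (k(A) = (-100 + 65)*√A = -35*√A)
(k(78) - 46248)*(28809 - 43315) = (-35*√78 - 46248)*(28809 - 43315) = (-46248 - 35*√78)*(-14506) = 670873488 + 507710*√78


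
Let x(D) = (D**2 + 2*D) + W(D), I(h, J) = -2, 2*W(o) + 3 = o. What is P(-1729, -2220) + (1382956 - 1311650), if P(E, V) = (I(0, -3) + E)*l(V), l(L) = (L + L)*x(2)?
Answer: 57713606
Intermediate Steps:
W(o) = -3/2 + o/2
x(D) = -3/2 + D**2 + 5*D/2 (x(D) = (D**2 + 2*D) + (-3/2 + D/2) = -3/2 + D**2 + 5*D/2)
l(L) = 15*L (l(L) = (L + L)*(-3/2 + 2**2 + (5/2)*2) = (2*L)*(-3/2 + 4 + 5) = (2*L)*(15/2) = 15*L)
P(E, V) = 15*V*(-2 + E) (P(E, V) = (-2 + E)*(15*V) = 15*V*(-2 + E))
P(-1729, -2220) + (1382956 - 1311650) = 15*(-2220)*(-2 - 1729) + (1382956 - 1311650) = 15*(-2220)*(-1731) + 71306 = 57642300 + 71306 = 57713606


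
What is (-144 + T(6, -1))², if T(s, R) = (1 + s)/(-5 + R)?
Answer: 758641/36 ≈ 21073.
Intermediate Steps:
T(s, R) = (1 + s)/(-5 + R)
(-144 + T(6, -1))² = (-144 + (1 + 6)/(-5 - 1))² = (-144 + 7/(-6))² = (-144 - ⅙*7)² = (-144 - 7/6)² = (-871/6)² = 758641/36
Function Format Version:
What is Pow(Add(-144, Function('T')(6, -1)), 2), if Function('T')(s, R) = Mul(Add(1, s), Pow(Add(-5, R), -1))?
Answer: Rational(758641, 36) ≈ 21073.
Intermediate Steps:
Function('T')(s, R) = Mul(Pow(Add(-5, R), -1), Add(1, s))
Pow(Add(-144, Function('T')(6, -1)), 2) = Pow(Add(-144, Mul(Pow(Add(-5, -1), -1), Add(1, 6))), 2) = Pow(Add(-144, Mul(Pow(-6, -1), 7)), 2) = Pow(Add(-144, Mul(Rational(-1, 6), 7)), 2) = Pow(Add(-144, Rational(-7, 6)), 2) = Pow(Rational(-871, 6), 2) = Rational(758641, 36)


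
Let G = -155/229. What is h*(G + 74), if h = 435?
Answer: 7304085/229 ≈ 31896.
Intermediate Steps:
G = -155/229 (G = -155*1/229 = -155/229 ≈ -0.67686)
h*(G + 74) = 435*(-155/229 + 74) = 435*(16791/229) = 7304085/229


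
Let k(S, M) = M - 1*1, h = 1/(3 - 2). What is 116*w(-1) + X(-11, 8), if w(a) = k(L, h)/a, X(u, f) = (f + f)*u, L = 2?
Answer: -176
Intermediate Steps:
h = 1 (h = 1/1 = 1)
X(u, f) = 2*f*u (X(u, f) = (2*f)*u = 2*f*u)
k(S, M) = -1 + M (k(S, M) = M - 1 = -1 + M)
w(a) = 0 (w(a) = (-1 + 1)/a = 0/a = 0)
116*w(-1) + X(-11, 8) = 116*0 + 2*8*(-11) = 0 - 176 = -176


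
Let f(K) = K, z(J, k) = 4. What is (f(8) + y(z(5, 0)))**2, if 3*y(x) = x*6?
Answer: 256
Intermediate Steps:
y(x) = 2*x (y(x) = (x*6)/3 = (6*x)/3 = 2*x)
(f(8) + y(z(5, 0)))**2 = (8 + 2*4)**2 = (8 + 8)**2 = 16**2 = 256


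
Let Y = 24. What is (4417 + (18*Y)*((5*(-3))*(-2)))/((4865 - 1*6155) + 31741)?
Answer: 17377/30451 ≈ 0.57065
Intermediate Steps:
(4417 + (18*Y)*((5*(-3))*(-2)))/((4865 - 1*6155) + 31741) = (4417 + (18*24)*((5*(-3))*(-2)))/((4865 - 1*6155) + 31741) = (4417 + 432*(-15*(-2)))/((4865 - 6155) + 31741) = (4417 + 432*30)/(-1290 + 31741) = (4417 + 12960)/30451 = 17377*(1/30451) = 17377/30451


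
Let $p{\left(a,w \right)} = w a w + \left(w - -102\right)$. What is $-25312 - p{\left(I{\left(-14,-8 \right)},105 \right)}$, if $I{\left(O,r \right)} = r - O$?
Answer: $-91669$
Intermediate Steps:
$p{\left(a,w \right)} = 102 + w + a w^{2}$ ($p{\left(a,w \right)} = a w w + \left(w + 102\right) = a w^{2} + \left(102 + w\right) = 102 + w + a w^{2}$)
$-25312 - p{\left(I{\left(-14,-8 \right)},105 \right)} = -25312 - \left(102 + 105 + \left(-8 - -14\right) 105^{2}\right) = -25312 - \left(102 + 105 + \left(-8 + 14\right) 11025\right) = -25312 - \left(102 + 105 + 6 \cdot 11025\right) = -25312 - \left(102 + 105 + 66150\right) = -25312 - 66357 = -91669$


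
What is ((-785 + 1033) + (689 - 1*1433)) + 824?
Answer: 328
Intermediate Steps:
((-785 + 1033) + (689 - 1*1433)) + 824 = (248 + (689 - 1433)) + 824 = (248 - 744) + 824 = -496 + 824 = 328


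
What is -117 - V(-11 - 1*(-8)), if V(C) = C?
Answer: -114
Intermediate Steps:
-117 - V(-11 - 1*(-8)) = -117 - (-11 - 1*(-8)) = -117 - (-11 + 8) = -117 - 1*(-3) = -117 + 3 = -114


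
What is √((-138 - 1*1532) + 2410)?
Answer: 2*√185 ≈ 27.203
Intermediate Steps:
√((-138 - 1*1532) + 2410) = √((-138 - 1532) + 2410) = √(-1670 + 2410) = √740 = 2*√185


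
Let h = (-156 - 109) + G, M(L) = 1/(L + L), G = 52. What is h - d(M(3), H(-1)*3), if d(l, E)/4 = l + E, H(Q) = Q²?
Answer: -677/3 ≈ -225.67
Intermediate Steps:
M(L) = 1/(2*L)
h = -213 (h = (-156 - 109) + 52 = -265 + 52 = -213)
d(l, E) = 4*E + 4*l (d(l, E) = 4*(l + E) = 4*(E + l) = 4*E + 4*l)
h - d(M(3), H(-1)*3) = -213 - (4*((-1)²*3) + 4*((½)/3)) = -213 - (4*(1*3) + 4*((½)*(⅓))) = -213 - (4*3 + 4*(⅙)) = -213 - (12 + ⅔) = -213 - 1*38/3 = -213 - 38/3 = -677/3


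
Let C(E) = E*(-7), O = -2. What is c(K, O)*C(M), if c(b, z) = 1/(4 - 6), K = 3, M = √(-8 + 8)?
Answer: 0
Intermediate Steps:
M = 0 (M = √0 = 0)
C(E) = -7*E
c(b, z) = -½ (c(b, z) = 1/(-2) = -½)
c(K, O)*C(M) = -(-7)*0/2 = -½*0 = 0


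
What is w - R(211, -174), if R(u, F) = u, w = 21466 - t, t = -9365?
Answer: 30620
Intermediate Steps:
w = 30831 (w = 21466 - 1*(-9365) = 21466 + 9365 = 30831)
w - R(211, -174) = 30831 - 1*211 = 30831 - 211 = 30620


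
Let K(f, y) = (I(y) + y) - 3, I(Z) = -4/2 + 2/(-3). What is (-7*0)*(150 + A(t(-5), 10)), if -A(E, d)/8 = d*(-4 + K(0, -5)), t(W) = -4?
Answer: 0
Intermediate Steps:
I(Z) = -8/3 (I(Z) = -4*½ + 2*(-⅓) = -2 - ⅔ = -8/3)
K(f, y) = -17/3 + y (K(f, y) = (-8/3 + y) - 3 = -17/3 + y)
A(E, d) = 352*d/3 (A(E, d) = -8*d*(-4 + (-17/3 - 5)) = -8*d*(-4 - 32/3) = -8*d*(-44)/3 = -(-352)*d/3 = 352*d/3)
(-7*0)*(150 + A(t(-5), 10)) = (-7*0)*(150 + (352/3)*10) = 0*(150 + 3520/3) = 0*(3970/3) = 0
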